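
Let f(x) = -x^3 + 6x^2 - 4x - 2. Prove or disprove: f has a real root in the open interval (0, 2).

Yes, f has a root in the interval.

f(0) = -2 and f(2) = 6, which have opposite signs.
As a polynomial, f is continuous on every closed interval.
By the Intermediate Value Theorem f must vanish at some point of (0, 2).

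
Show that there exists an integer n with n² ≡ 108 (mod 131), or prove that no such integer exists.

n = 34 works: 34² = 1156, and 1156 − 108 = 1048 = 8·131.

n = 34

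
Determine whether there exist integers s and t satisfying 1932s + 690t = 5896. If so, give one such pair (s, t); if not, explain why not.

There are no such integers.

Both 1932 and 690 are divisible by gcd(1932, 690) = 138, hence so is any combination 1932s + 690t.
But 5896 is not a multiple of 138 (it leaves remainder 100).
Hence no integers s, t satisfy the equation.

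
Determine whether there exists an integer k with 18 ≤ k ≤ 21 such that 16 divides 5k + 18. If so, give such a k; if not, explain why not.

For k = 18, 19, 20, 21 the values of 5k + 18 modulo 16 are 12, 1, 6, 11 respectively.
The residue 0 does not occur, so no k in [18, 21] makes 5k + 18 a multiple of 16.

There is no such integer k in that range.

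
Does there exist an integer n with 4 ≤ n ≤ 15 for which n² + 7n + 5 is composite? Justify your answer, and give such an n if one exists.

n = 11

At n = 11: 11² + 7·11 + 5 = 203 = 7·29, which is composite.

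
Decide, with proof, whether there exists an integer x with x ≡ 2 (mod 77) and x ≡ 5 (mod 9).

x = 464

The moduli 77 and 9 are coprime, so by the Chinese Remainder Theorem a unique solution modulo 693 exists.
Any solution of the first congruence is x = 2 + 77t; substituting into the second, 77t ≡ 5 − 2 ≡ 3 (mod 9).
77 ≡ 5 (mod 9), so this reads 5t ≡ 3 (mod 9). To invert 5 modulo 9: 9 = 1·5 + 4, 5 = 1·4 + 1, 4 = 4·1 + 0, and unwinding, 1 = 5 − 1·4 = 5 − (9 − 1·5) = −9 + 2·5. Thus 5⁻¹ ≡ 2 (mod 9).
Multiplying by 2: t ≡ 2·3 = 6 (mod 9).
With t = 6: x = 2 + 77·6 = 464.
Check: 464 mod 77 = 2, 464 mod 9 = 5. ✓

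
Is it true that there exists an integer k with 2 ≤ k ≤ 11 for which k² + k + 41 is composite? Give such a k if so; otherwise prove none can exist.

No, no such integer k in that range exists.

The values for k = 2, 3, …, 11 are 47, 53, 61, 71, 83, 97, 113, 131, 151, 173, and each of these is prime.
So no value in the range makes the expression composite.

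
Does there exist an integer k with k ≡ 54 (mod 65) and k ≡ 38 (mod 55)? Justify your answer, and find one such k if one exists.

There is no such integer.

gcd(65, 55) = 5. If k ≡ 54 (mod 65) and k ≡ 38 (mod 55), then k ≡ 54 (mod 5) and k ≡ 38 (mod 5).
These are incompatible: 54 − 38 = 16 is not divisible by 5.
So no integer satisfies both congruences.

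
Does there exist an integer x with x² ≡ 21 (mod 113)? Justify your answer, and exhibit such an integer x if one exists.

113 is prime, so by Euler's criterion 21 is a square mod 113 iff 21^((113−1)/2) = 21^56 ≡ 1 (mod 113).
Squaring successively (mod 113): 21^2 = 441 ≡ 102; 21^4 ≡ 102² = 10404 ≡ 8; 21^8 ≡ 8² = 64 ≡ 64; 21^16 ≡ 64² = 4096 ≡ 28; 21^32 ≡ 28² = 784 ≡ 106.
Since 56 = 32 + 16 + 8, 21^56 ≡ 106 · 28 · 64; multiplying out mod 113: 106·28 = 2968 ≡ 30, then 30·64 = 1920 ≡ 112. Thus 21^56 ≡ 112 ≡ −1 (mod 113).
By Euler's criterion 21 is a quadratic non-residue mod 113: no x satisfies x² ≡ 21 (mod 113).

No, no such integer exists.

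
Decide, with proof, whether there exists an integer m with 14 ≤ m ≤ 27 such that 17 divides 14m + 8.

At m = 14 we get 14·14 + 8 = 204, and 204 = 17·12.

m = 14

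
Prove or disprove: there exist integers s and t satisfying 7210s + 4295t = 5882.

Both 7210 and 4295 are divisible by gcd(7210, 4295) = 5, hence so is any combination 7210s + 4295t.
But 5882 is not a multiple of 5 (it leaves remainder 2).
Therefore 7210s + 4295t = 5882 has no solution in integers.

There are no such integers.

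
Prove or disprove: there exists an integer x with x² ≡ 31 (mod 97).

x = 15

x = 15 works: 15² = 225, and 225 − 31 = 194 = 2·97.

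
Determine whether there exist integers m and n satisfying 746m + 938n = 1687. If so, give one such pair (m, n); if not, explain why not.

gcd(746, 938) = 2, so every integer of the form 746m + 938n is a multiple of 2.
But 1687 is not a multiple of 2 (it leaves remainder 1).
Hence no integers m, n satisfy the equation.

No such integers exist.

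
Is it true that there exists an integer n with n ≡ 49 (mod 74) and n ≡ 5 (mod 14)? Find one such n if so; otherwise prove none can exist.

n = 271

Here gcd(74, 14) = 2, and both 49 and 5 leave remainder 1 mod 2, so the system is consistent.
Step through n = 49, 49 + 74, 49 + 2·74, …: the values 49, 123, 197, 271 reduce mod 14 to 7, 11, 1, 5. The value 271 hits 5.
Verify: 271 = 3·74 + 49 and 271 = 19·14 + 5. ✓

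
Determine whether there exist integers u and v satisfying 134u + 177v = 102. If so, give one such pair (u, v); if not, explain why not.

u = 117, v = -88

Since gcd(134, 177) = 1, every integer is an integer combination of 134 and 177.
Euclidean algorithm: 177 = 1·134 + 43, 134 = 3·43 + 5, 43 = 8·5 + 3, 5 = 1·3 + 2, 3 = 1·2 + 1, 2 = 2·1 + 0.
Unwinding: 1 = 3 − 1·2 = 3 − (5 − 1·3) = −5 + 2·3 = −5 + 2·(43 − 8·5) = 2·43 − 17·5 = 2·43 − 17·(134 − 3·43) = −17·134 + 53·43 = −17·134 + 53·(177 − 1·134) = 53·177 − 70·134, i.e. 134·(-70) + 177·53 = 1.
Scaling by 102 gives the particular solution (u, v) = (-7140, 5406).
Adding 41·177 to u and subtracting 41·134 from v gives the tidier solution (117, -88).
Check: 134·117 + 177·(-88) = 15678 − 15576 = 102. ✓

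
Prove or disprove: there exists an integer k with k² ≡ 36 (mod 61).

Take k = 6. Then 6² = 36, and since 0 ≤ 36 < 61 this is already reduced: 6² ≡ 36 (mod 61).

k = 6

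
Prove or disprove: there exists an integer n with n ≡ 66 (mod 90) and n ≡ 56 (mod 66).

gcd(90, 66) = 6. If n ≡ 66 (mod 90) and n ≡ 56 (mod 66), then n ≡ 66 (mod 6) and n ≡ 56 (mod 6).
These are incompatible: 66 − 56 = 10 is not divisible by 6.
Hence the system has no solution.

No, no such integer exists.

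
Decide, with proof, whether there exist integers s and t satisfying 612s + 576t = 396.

s = 11, t = -11

gcd(612, 576) = 36, and 36 divides 396, so integer solutions exist.
Dividing through by 36 reduces the equation to 17s + 16t = 11.
Run the Euclidean algorithm on 17 and 16: 17 = 1·16 + 1, 16 = 16·1 + 0.
Back-substituting, 1 = 17 − 1·16; that is, 17·1 + 16·(-1) = 1.
Times 11: 17·11 + 16·(-11) = 11, so (11, -11) solves it.
Indeed 612·11 + 576·(-11) = 6732 − 6336 = 396.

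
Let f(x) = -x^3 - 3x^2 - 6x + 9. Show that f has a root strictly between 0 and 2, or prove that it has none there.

Such a root exists.

f(0) = 9 and f(2) = -23, which have opposite signs.
Since f is a polynomial it is continuous on [0, 2].
By the Intermediate Value Theorem f must vanish at some point of (0, 2).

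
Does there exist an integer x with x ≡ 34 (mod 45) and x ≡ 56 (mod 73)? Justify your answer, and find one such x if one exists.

x = 3049

Since 45 and 73 share no common factor, CRT says the pair of congruences has a solution (unique mod 3285).
Write x = 34 + 45t and require 34 + 45t ≡ 56 (mod 73), i.e. 45t ≡ 22 (mod 73).
Since 45·13 = 585 = 8·73 + 1, the inverse of 45 mod 73 is 13.
Multiplying by 13: t ≡ 13·22 = 286 ≡ 67 (mod 73).
With t = 67: x = 34 + 45·67 = 3049.
Check: 3049 mod 45 = 34, 3049 mod 73 = 56. ✓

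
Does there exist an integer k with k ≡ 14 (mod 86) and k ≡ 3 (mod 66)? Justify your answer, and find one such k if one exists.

No, no such integer exists.

gcd(86, 66) = 2. If k ≡ 14 (mod 86) and k ≡ 3 (mod 66), then k ≡ 14 (mod 2) and k ≡ 3 (mod 2).
But 14 mod 2 = 0 while 3 mod 2 = 1, a contradiction.
Hence the system has no solution.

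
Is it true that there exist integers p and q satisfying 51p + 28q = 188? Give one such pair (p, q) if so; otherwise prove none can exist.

p = 24, q = -37

Since gcd(51, 28) = 1, every integer is an integer combination of 51 and 28.
Dividing repeatedly: 51 = 1·28 + 23, 28 = 1·23 + 5, 23 = 4·5 + 3, 5 = 1·3 + 2, 3 = 1·2 + 1, 2 = 2·1 + 0.
Working back up the chain: 1 = 3 − 1·2 = 3 − (5 − 1·3) = −5 + 2·3 = −5 + 2·(23 − 4·5) = 2·23 − 9·5 = 2·23 − 9·(28 − 1·23) = −9·28 + 11·23 = −9·28 + 11·(51 − 1·28) = 11·51 − 20·28. So 51·11 + 28·(-20) = 1.
Scaling by 188 gives the particular solution (p, q) = (2068, -3760).
The general solution is p = 2068 + 28k, q = -3760 − 51k; taking k = -73 gives the smaller pair p = 24, q = -37.
Check: 51·24 + 28·(-37) = 1224 − 1036 = 188. ✓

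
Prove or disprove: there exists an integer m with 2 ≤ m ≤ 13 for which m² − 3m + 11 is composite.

At m = 8: 8² − 3·8 + 11 = 51 = 3·17, which is composite.

m = 8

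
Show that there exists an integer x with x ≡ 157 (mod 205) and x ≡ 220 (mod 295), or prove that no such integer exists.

Reduce both congruences modulo 5, which divides 205 and 295: they say x ≡ 157 (mod 5) and x ≡ 220 (mod 5).
However 157 ≡ 2 and 220 ≡ 0 (mod 5), and 2 ≠ 0.
Therefore no such x exists.

No, no such integer exists.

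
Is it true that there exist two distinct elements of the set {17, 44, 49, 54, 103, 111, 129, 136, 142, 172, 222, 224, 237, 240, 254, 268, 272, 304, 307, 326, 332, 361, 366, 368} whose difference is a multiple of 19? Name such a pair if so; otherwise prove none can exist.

Reduce each element mod 19: 17↦17, 44↦6, 49↦11, 54↦16, 103↦8, 111↦16, 129↦15, 136↦3, 142↦9, 172↦1, 222↦13, 224↦15, 237↦9, 240↦12, 254↦7, 268↦2, 272↦6, 304↦0, 307↦3, 326↦3, 332↦9, 361↦0, 366↦5, 368↦7. The residue 6 repeats (at 44 and 272), and 272 − 44 = 228 = 12·19.

Yes: 44 and 272.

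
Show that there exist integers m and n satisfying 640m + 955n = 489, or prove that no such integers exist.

Both 640 and 955 are divisible by gcd(640, 955) = 5, hence so is any combination 640m + 955n.
But 489 is not a multiple of 5 (it leaves remainder 4).
Hence no integers m, n satisfy the equation.

No such integers exist.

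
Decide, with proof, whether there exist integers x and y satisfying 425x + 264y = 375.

x = 63, y = -100

Since gcd(425, 264) = 1, every integer is an integer combination of 425 and 264.
Run the Euclidean algorithm on 425 and 264: 425 = 1·264 + 161, 264 = 1·161 + 103, 161 = 1·103 + 58, 103 = 1·58 + 45, 58 = 1·45 + 13, 45 = 3·13 + 6, 13 = 2·6 + 1, 6 = 6·1 + 0.
Unwinding: 1 = 13 − 2·6 = 13 − 2·(45 − 3·13) = −2·45 + 7·13 = −2·45 + 7·(58 − 1·45) = 7·58 − 9·45 = 7·58 − 9·(103 − 1·58) = −9·103 + 16·58 = −9·103 + 16·(161 − 1·103) = 16·161 − 25·103 = 16·161 − 25·(264 − 1·161) = −25·264 + 41·161 = −25·264 + 41·(425 − 1·264) = 41·425 − 66·264, i.e. 425·41 + 264·(-66) = 1.
Times 375: 425·15375 + 264·(-24750) = 375, so (15375, -24750) solves it.
Shifting by a multiple of (264, −425) keeps it a solution: x = 15375 − 58·264 = 63, y = -24750 + 58·425 = -100.
Indeed 425·63 + 264·(-100) = 26775 − 26400 = 375.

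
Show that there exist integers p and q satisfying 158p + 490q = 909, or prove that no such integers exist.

There are no such integers.

Any value of 158p + 490q is a multiple of gcd(158, 490) = 2.
But 909 is not a multiple of 2 (it leaves remainder 1).
Hence no integers p, q satisfy the equation.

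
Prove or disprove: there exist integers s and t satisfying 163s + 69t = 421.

163 and 69 are coprime, so 163s + 69t ranges over all of ℤ.
Euclidean algorithm: 163 = 2·69 + 25, 69 = 2·25 + 19, 25 = 1·19 + 6, 19 = 3·6 + 1, 6 = 6·1 + 0.
Working back up the chain: 1 = 19 − 3·6 = 19 − 3·(25 − 1·19) = −3·25 + 4·19 = −3·25 + 4·(69 − 2·25) = 4·69 − 11·25 = 4·69 − 11·(163 − 2·69) = −11·163 + 26·69. So 163·(-11) + 69·26 = 1.
Multiplying through by 421: s = (-11)·421 = -4631, t = 26·421 = 10946 is a solution.
Shifting by a multiple of (69, −163) keeps it a solution: s = -4631 + 68·69 = 61, t = 10946 − 68·163 = -138.
Indeed 163·61 + 69·(-138) = 9943 − 9522 = 421.

s = 61, t = -138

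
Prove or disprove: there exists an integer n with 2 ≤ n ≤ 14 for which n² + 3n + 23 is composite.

n = 11

At n = 11: 11² + 3·11 + 23 = 177 = 3·59, which is composite.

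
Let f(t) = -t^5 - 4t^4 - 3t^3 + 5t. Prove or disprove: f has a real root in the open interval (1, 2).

No.

f(1) = -3 and f(2) = -110, both negative, so a sign-change argument is unavailable; we show f keeps this sign on the whole interval.
Shift to the endpoint 1: with t = 1 + u (0 < u < 1), one computes f(1 + u) = -u^5 - 9u^4 - 29u^3 - 43u^2 - 25u - 3.
The nonzero coefficients here are all negative, so for u > 0 every term is negative (or zero), and the constant term -3 is strictly negative.
Therefore f(t) < 0 throughout (1, 2), and f has no zero there.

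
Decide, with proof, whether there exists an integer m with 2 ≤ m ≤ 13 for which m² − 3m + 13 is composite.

m = 13

At m = 13: 13² − 3·13 + 13 = 143 = 11·13, which is composite.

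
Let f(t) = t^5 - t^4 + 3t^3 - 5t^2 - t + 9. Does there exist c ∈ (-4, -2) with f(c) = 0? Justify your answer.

f(-4) = -1539 and f(-2) = -81, both negative, so a sign-change argument is unavailable; we show f keeps this sign on the whole interval.
Substitute t = -2 − u, where 0 < u < 2 on the interval. Expanding, f(-2 − u) = -u^5 - 11u^4 - 51u^3 - 127u^2 - 167u - 81.
All 6 nonzero coefficients of this polynomial in u are negative; hence for u > 0 the value is a sum of negative terms (the constant -81 among them).
So f is strictly negative on (-4, -2); no root exists in the interval.

f has no root in that interval.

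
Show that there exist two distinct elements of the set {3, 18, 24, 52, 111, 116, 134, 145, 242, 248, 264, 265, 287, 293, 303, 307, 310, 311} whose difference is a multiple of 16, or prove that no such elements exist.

The pair (3, 307) works.

Reduce each element mod 16: 3↦3, 18↦2, 24↦8, 52↦4, 111↦15, 116↦4, 134↦6, 145↦1, 242↦2, 248↦8, 264↦8, 265↦9, 287↦15, 293↦5, 303↦15, 307↦3, 310↦6, 311↦7. The residue 3 repeats (at 3 and 307), and 307 − 3 = 304 = 19·16.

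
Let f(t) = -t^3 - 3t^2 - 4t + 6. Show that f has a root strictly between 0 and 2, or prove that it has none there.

Yes, f has a root in the interval.

f(0) = 6 and f(2) = -22, which have opposite signs.
Since f is a polynomial it is continuous on [0, 2].
By the Intermediate Value Theorem f must vanish at some point of (0, 2).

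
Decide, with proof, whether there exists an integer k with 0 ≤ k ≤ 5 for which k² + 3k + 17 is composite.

k = 1

At k = 1: 1² + 3·1 + 17 = 21 = 3·7, which is composite.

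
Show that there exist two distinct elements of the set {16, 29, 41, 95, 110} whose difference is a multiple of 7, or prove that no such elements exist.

No, no such pair exists.

Two integers differ by a multiple of 7 exactly when they have the same residue mod 7. The residues are 16↦2, 29↦1, 41↦6, 95↦4, 110↦5.
All 5 residues are distinct, so no two elements differ by a multiple of 7.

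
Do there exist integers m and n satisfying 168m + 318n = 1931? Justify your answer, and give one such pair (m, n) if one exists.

Both 168 and 318 are divisible by gcd(168, 318) = 6, hence so is any combination 168m + 318n.
But 1931 is not a multiple of 6 (it leaves remainder 5).
So the equation is unsolvable over ℤ.

No such integers exist.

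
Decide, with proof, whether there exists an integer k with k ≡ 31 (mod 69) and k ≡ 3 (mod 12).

There is no such integer.

gcd(69, 12) = 3. If k ≡ 31 (mod 69) and k ≡ 3 (mod 12), then k ≡ 31 (mod 3) and k ≡ 3 (mod 3).
These are incompatible: 31 − 3 = 28 is not divisible by 3.
Therefore no such k exists.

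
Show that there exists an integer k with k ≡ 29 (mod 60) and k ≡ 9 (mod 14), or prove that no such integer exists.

k = 149

The moduli are not coprime: gcd(60, 14) = 2. Compatibility requires 2 ∣ (9 − 29) = -20, which holds, so solutions exist.
Step through k = 29, 29 + 60, 29 + 2·60, …: the values 29, 89, 149 reduce mod 14 to 1, 5, 9. The value 149 hits 9.
Check: 149 mod 60 = 29, 149 mod 14 = 9. ✓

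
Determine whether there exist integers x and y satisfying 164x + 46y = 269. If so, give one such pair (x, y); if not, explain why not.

Any value of 164x + 46y is a multiple of gcd(164, 46) = 2.
But 269 = 2·134 + 1, so 2 ∤ 269.
Therefore 164x + 46y = 269 has no solution in integers.

No such integers exist.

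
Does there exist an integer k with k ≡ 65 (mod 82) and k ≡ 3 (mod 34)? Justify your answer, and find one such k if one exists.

gcd(82, 34) = 2. A simultaneous solution exists iff 65 ≡ 3 (mod 2); here 65 mod 2 = 1 = 3 mod 2, so it does.
Put k = 65 + 82t, so we need 82t ≡ 6 (mod 34), equivalently (divide by 2) 41t ≡ 3 (mod 17).
41 ≡ 7 (mod 17), so this reads 7t ≡ 3 (mod 17). Note 7·5 = 35 ≡ 1 (mod 17) (as 35 − 1 = 2·17), so 7⁻¹ ≡ 5.
Therefore t ≡ 5·3 = 15 (mod 17).
Then k = 65 + 82·15 = 1295.
Indeed 1295 ≡ 65 (mod 82) and 1295 ≡ 3 (mod 34).

k = 1295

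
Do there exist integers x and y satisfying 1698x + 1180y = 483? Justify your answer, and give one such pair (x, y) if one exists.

Any value of 1698x + 1180y is a multiple of gcd(1698, 1180) = 2.
But 483 is not a multiple of 2 (it leaves remainder 1).
Therefore 1698x + 1180y = 483 has no solution in integers.

There are no such integers.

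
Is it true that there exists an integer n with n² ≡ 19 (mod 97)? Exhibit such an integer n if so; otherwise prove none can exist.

97 is prime, so by Euler's criterion 19 is a square mod 97 iff 19^((97−1)/2) = 19^48 ≡ 1 (mod 97).
Squaring successively (mod 97): 19^2 = 361 ≡ 70; 19^4 ≡ 70² = 4900 ≡ 50; 19^8 ≡ 50² = 2500 ≡ 75; 19^16 ≡ 75² = 5625 ≡ 96; 19^32 ≡ 96² = 9216 ≡ 1.
Since 48 = 32 + 16, 19^48 ≡ 1 · 96; multiplying out mod 97: 1·96 = 96 ≡ 96. Thus 19^48 ≡ 96 ≡ −1 (mod 97).
The value −1 means 19 is a non-residue modulo 97, so n² ≡ 19 (mod 97) is impossible.

There is no such integer.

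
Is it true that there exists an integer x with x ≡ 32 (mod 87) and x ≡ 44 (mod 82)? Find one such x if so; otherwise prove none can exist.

Since 87 and 82 share no common factor, CRT says the pair of congruences has a solution (unique mod 7134).
Any solution of the first congruence is x = 32 + 87t; substituting into the second, 87t ≡ 44 − 32 ≡ 12 (mod 82).
87 ≡ 5 (mod 82), so this reads 5t ≡ 12 (mod 82). To invert 5 modulo 82: 82 = 16·5 + 2, 5 = 2·2 + 1, 2 = 2·1 + 0, and unwinding, 1 = 5 − 2·2 = 5 − 2·(82 − 16·5) = −2·82 + 33·5. Thus 5⁻¹ ≡ 33 (mod 82).
Therefore t ≡ 33·12 = 396 ≡ 68 (mod 82).
With t = 68: x = 32 + 87·68 = 5948.
Verify: 5948 = 68·87 + 32 and 5948 = 72·82 + 44. ✓

x = 5948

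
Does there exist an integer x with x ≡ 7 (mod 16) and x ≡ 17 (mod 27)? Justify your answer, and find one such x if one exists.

x = 71

The moduli 16 and 27 are coprime, so by the Chinese Remainder Theorem a unique solution modulo 432 exists.
Any solution of the first congruence is x = 7 + 16t; substituting into the second, 16t ≡ 17 − 7 ≡ 10 (mod 27).
Note 16·22 = 352 ≡ 1 (mod 27) (as 352 − 1 = 13·27), so 16⁻¹ ≡ 22.
Therefore t ≡ 22·10 = 220 ≡ 4 (mod 27).
Taking t = 4 gives x = 7 + 16·4 = 71.
Check: 71 mod 16 = 7, 71 mod 27 = 17. ✓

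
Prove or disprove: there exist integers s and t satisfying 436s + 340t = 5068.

Since gcd(436, 340) = 4 and 5068 = 4·1267, Bézout's identity guarantees a solution.
Dividing through by 4 reduces the equation to 109s + 85t = 1267.
Dividing repeatedly: 109 = 1·85 + 24, 85 = 3·24 + 13, 24 = 1·13 + 11, 13 = 1·11 + 2, 11 = 5·2 + 1, 2 = 2·1 + 0.
Working back up the chain: 1 = 11 − 5·2 = 11 − 5·(13 − 1·11) = −5·13 + 6·11 = −5·13 + 6·(24 − 1·13) = 6·24 − 11·13 = 6·24 − 11·(85 − 3·24) = −11·85 + 39·24 = −11·85 + 39·(109 − 1·85) = 39·109 − 50·85. So 109·39 + 85·(-50) = 1.
Scaling by 1267 gives the particular solution (s, t) = (49413, -63350).
Shifting by a multiple of (85, −109) keeps it a solution: s = 49413 − 581·85 = 28, t = -63350 + 581·109 = -21.
Indeed 436·28 + 340·(-21) = 12208 − 7140 = 5068.

s = 28, t = -21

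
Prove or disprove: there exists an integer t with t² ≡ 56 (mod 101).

t = 64

Take t = 64. Then 64² = 4096 = 40·101 + 56, so 64² ≡ 56 (mod 101).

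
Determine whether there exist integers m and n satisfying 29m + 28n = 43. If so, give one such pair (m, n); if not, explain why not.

m = 15, n = -14

29 and 28 are coprime, so 29m + 28n ranges over all of ℤ.
Dividing repeatedly: 29 = 1·28 + 1, 28 = 28·1 + 0.
Back-substituting, 1 = 29 − 1·28; that is, 29·1 + 28·(-1) = 1.
Times 43: 29·43 + 28·(-43) = 43, so (43, -43) solves it.
Shifting by a multiple of (28, −29) keeps it a solution: m = 43 − 1·28 = 15, n = -43 + 1·29 = -14.
Indeed 29·15 + 28·(-14) = 435 − 392 = 43.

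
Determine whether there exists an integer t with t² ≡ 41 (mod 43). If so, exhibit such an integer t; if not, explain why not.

Take t = 16. Then 16² = 256 = 5·43 + 41, so 16² ≡ 41 (mod 43).

t = 16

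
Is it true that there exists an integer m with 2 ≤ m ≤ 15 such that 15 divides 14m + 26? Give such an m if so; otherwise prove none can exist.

Scanning upward from m = 2 gives 54, 68, 82, 96, 110, 124, 138, 152, 166, none divisible by 15. Try m = 11: 14·11 + 26 = 180 = 12·15, which is divisible by 15.

m = 11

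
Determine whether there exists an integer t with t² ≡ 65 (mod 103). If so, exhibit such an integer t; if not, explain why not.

Apply Euler's criterion with the prime 103: 65 is a quadratic residue iff 65^51 ≡ 1 (mod 103), and a non-residue iff it is ≡ −1.
Squaring successively (mod 103): 65^2 = 4225 ≡ 2; 65^4 ≡ 2² = 4 ≡ 4; 65^8 ≡ 4² = 16 ≡ 16; 65^16 ≡ 16² = 256 ≡ 50; 65^32 ≡ 50² = 2500 ≡ 28.
Since 51 = 32 + 16 + 2 + 1, 65^51 ≡ 28 · 50 · 2 · 65; multiplying out mod 103: 28·50 = 1400 ≡ 61, then 61·2 = 122 ≡ 19, then 19·65 = 1235 ≡ 102. Thus 65^51 ≡ 102 ≡ −1 (mod 103).
The value −1 means 65 is a non-residue modulo 103, so t² ≡ 65 (mod 103) is impossible.

There is no such integer.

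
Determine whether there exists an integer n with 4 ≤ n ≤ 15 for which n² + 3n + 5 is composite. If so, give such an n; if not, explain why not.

n = 14

At n = 14: 14² + 3·14 + 5 = 243 = 3·81, which is composite.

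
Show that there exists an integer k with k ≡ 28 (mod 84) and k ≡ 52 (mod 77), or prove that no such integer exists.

Reduce both congruences modulo 7, which divides 84 and 77: they say k ≡ 28 (mod 7) and k ≡ 52 (mod 7).
But 28 mod 7 = 0 while 52 mod 7 = 3, a contradiction.
So no integer satisfies both congruences.

There is no such integer.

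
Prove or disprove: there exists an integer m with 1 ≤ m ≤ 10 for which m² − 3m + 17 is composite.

At m = 4: 4² − 3·4 + 17 = 21 = 3·7, which is composite.

m = 4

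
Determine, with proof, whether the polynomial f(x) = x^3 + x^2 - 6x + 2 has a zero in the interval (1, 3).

Yes, f has a root in the interval.

f(1) = -2 and f(3) = 20, which have opposite signs.
Since f is a polynomial it is continuous on [1, 3].
By the Intermediate Value Theorem, f takes the value 0 somewhere in the open interval.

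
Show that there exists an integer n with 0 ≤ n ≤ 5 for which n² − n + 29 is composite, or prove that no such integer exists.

n = 3

At n = 3: 3² − 3 + 29 = 35 = 5·7, which is composite.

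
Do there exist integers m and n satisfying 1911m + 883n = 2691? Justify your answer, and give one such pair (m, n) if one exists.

1911 and 883 are coprime, so 1911m + 883n ranges over all of ℤ.
Dividing repeatedly: 1911 = 2·883 + 145, 883 = 6·145 + 13, 145 = 11·13 + 2, 13 = 6·2 + 1, 2 = 2·1 + 0.
Working back up the chain: 1 = 13 − 6·2 = 13 − 6·(145 − 11·13) = −6·145 + 67·13 = −6·145 + 67·(883 − 6·145) = 67·883 − 408·145 = 67·883 − 408·(1911 − 2·883) = −408·1911 + 883·883. So 1911·(-408) + 883·883 = 1.
Scaling by 2691 gives the particular solution (m, n) = (-1097928, 2376153).
The general solution is m = -1097928 + 883k, n = 2376153 − 1911k; taking k = 1244 gives the smaller pair m = 524, n = -1131.
Check: 1911·524 + 883·(-1131) = 1001364 − 998673 = 2691. ✓

m = 524, n = -1131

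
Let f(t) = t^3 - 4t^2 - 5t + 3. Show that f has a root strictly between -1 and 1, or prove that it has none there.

f(-1) = 3 and f(1) = -5, which have opposite signs.
Since f is a polynomial it is continuous on [-1, 1].
By the Intermediate Value Theorem f must vanish at some point of (-1, 1).

Such a root exists.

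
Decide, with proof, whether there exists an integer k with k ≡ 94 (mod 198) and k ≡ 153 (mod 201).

No, no such integer exists.

Both moduli are multiples of 3 = gcd(198, 201), so any solution would satisfy k ≡ 94 and k ≡ 153 modulo 3 simultaneously.
However 94 ≡ 1 and 153 ≡ 0 (mod 3), and 1 ≠ 0.
So no integer satisfies both congruences.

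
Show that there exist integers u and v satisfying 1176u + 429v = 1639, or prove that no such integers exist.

No such integers exist.

gcd(1176, 429) = 3, so every integer of the form 1176u + 429v is a multiple of 3.
However 1639 leaves remainder 1 on division by 3.
Therefore 1176u + 429v = 1639 has no solution in integers.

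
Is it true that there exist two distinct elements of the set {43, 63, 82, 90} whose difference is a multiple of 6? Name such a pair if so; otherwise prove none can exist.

No such pair exists.

Two integers differ by a multiple of 6 exactly when they have the same residue mod 6. The residues are 43↦1, 63↦3, 82↦4, 90↦0.
All 4 residues are distinct, so no two elements differ by a multiple of 6.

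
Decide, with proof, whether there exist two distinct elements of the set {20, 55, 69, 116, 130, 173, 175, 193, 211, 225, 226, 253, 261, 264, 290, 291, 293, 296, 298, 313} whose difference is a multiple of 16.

The pair (20, 116) works.

Both 20 and 116 leave remainder 4 on division by 16; their difference 96 = 6·16 is a multiple of 16.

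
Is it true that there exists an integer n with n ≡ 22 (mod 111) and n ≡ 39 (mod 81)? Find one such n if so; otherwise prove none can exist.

Reduce both congruences modulo 3, which divides 111 and 81: they say n ≡ 22 (mod 3) and n ≡ 39 (mod 3).
But 22 mod 3 = 1 while 39 mod 3 = 0, a contradiction.
So no integer satisfies both congruences.

There is no such integer.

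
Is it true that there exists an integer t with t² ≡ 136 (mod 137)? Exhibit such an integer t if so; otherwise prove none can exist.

t = 37

Take t = 37. Then 37² = 1369 = 9·137 + 136, so 37² ≡ 136 (mod 137).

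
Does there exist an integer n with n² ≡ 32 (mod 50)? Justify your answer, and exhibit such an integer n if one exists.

No, no such integer exists.

Reduce modulo 5, which divides 50: we would need n² ≡ 2 (mod 5).
Squares mod 5 repeat after n = 2 (as (−n)² = n²); for n = 0..2 they are 0, 1, 4.
So the quadratic residues mod 5 are {0, 1, 4}, and 2 is not among them.
Hence no integer n has n² ≡ 32 (mod 50).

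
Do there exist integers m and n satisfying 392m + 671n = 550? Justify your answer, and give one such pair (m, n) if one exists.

m = 176, n = -102

392 and 671 are coprime, so 392m + 671n ranges over all of ℤ.
Run the Euclidean algorithm on 671 and 392: 671 = 1·392 + 279, 392 = 1·279 + 113, 279 = 2·113 + 53, 113 = 2·53 + 7, 53 = 7·7 + 4, 7 = 1·4 + 3, 4 = 1·3 + 1, 3 = 3·1 + 0.
Working back up the chain: 1 = 4 − 1·3 = 4 − (7 − 1·4) = −7 + 2·4 = −7 + 2·(53 − 7·7) = 2·53 − 15·7 = 2·53 − 15·(113 − 2·53) = −15·113 + 32·53 = −15·113 + 32·(279 − 2·113) = 32·279 − 79·113 = 32·279 − 79·(392 − 1·279) = −79·392 + 111·279 = −79·392 + 111·(671 − 1·392) = 111·671 − 190·392. So 392·(-190) + 671·111 = 1.
Times 550: 392·(-104500) + 671·61050 = 550, so (-104500, 61050) solves it.
Adding 156·671 to m and subtracting 156·392 from n gives the tidier solution (176, -102).
Indeed 392·176 + 671·(-102) = 68992 − 68442 = 550.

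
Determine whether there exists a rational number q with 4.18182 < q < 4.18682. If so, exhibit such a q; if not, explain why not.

Scale by 27: the interval becomes (112.90914, 113.04414), which contains the integer 113.
Dividing back, 4.18182 < 113/27 < 4.18682, and 113/27 is rational.

q = 113/27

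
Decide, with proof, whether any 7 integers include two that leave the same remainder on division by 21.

No; for instance {101, 102, 103, 104, 105, 106, 107} is a counterexample.

Try 7 consecutive integers, 101, 102, …, 107. Their remainders mod 21 are 17, 18, 19, 20, 0, 1, 2 — pairwise different, as any 7 ≤ 21 consecutive integers have distinct residues.
So no two of them leave the same remainder on division by 21; the claim fails for this set.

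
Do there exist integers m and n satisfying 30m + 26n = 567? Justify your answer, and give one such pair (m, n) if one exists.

Both 30 and 26 are divisible by gcd(30, 26) = 2, hence so is any combination 30m + 26n.
However 567 leaves remainder 1 on division by 2.
Therefore 30m + 26n = 567 has no solution in integers.

No, no such integers exist.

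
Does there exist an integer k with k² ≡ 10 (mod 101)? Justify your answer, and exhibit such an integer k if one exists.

101 is prime, so by Euler's criterion 10 is a square mod 101 iff 10^((101−1)/2) = 10^50 ≡ 1 (mod 101).
Squaring successively (mod 101): 10^2 = 100 ≡ 100; 10^4 ≡ 100² = 10000 ≡ 1; 10^8 ≡ 1² = 1 ≡ 1; 10^16 ≡ 1² = 1 ≡ 1; 10^32 ≡ 1² = 1 ≡ 1.
Since 50 = 32 + 16 + 2, 10^50 ≡ 1 · 1 · 100; multiplying out mod 101: 1·1 = 1 ≡ 1, then 1·100 = 100 ≡ 100. Thus 10^50 ≡ 100 ≡ −1 (mod 101).
By Euler's criterion 10 is a quadratic non-residue mod 101: no k satisfies k² ≡ 10 (mod 101).

No, no such integer exists.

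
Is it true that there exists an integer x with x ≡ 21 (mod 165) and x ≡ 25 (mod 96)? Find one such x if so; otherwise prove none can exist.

There is no such integer.

Both moduli are multiples of 3 = gcd(165, 96), so any solution would satisfy x ≡ 21 and x ≡ 25 modulo 3 simultaneously.
However 21 ≡ 0 and 25 ≡ 1 (mod 3), and 0 ≠ 1.
Hence the system has no solution.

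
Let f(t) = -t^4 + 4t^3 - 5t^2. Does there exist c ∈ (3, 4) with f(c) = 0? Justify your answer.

No such root exists.

f(3) = -18 and f(4) = -80, both negative, so a sign-change argument is unavailable; we show f keeps this sign on the whole interval.
Shift to the endpoint 3: with t = 3 + u (0 < u < 1), one computes f(3 + u) = -u^4 - 8u^3 - 23u^2 - 30u - 18.
The nonzero coefficients here are all negative, so for u > 0 every term is negative (or zero), and the constant term -18 is strictly negative.
So f is strictly negative on (3, 4); no root exists in the interval.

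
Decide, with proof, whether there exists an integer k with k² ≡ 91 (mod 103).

k = 20 works: 20² = 400, and 400 − 91 = 309 = 3·103.

k = 20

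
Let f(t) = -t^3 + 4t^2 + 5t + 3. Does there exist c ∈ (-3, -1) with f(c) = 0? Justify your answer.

The endpoint values f(-3) = 51 and f(-1) = 3 are both positive. Claim: f(t) > 0 for every t in (-3, -1).
Shift to the endpoint -1: with t = -1 − u (0 < u < 2), one computes f(-1 − u) = u^3 + 7u^2 + 6u + 3.
The nonzero coefficients here are all positive, so for u > 0 every term is positive (or zero), and the constant term 3 is strictly positive.
So f is strictly positive on (-3, -1); no root exists in the interval.

No such root exists.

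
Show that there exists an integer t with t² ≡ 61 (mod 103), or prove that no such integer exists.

t = 24

Take t = 24. Then 24² = 576 = 5·103 + 61, so 24² ≡ 61 (mod 103).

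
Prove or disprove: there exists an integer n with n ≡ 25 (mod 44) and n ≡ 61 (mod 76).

n = 289

The moduli are not coprime: gcd(44, 76) = 4. Compatibility requires 4 ∣ (61 − 25) = 36, which holds, so solutions exist.
The integers ≡ 25 (mod 44) are 25, 69, 113, 157, 201, 245, 289, …; their remainders mod 76 are 25, 69, 37, 5, 49, 17, 61, so n = 289 is the first that is ≡ 61 (mod 76).
Verify: 289 = 6·44 + 25 and 289 = 3·76 + 61. ✓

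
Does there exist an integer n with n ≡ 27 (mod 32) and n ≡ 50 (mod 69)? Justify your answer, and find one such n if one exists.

gcd(32, 69) = 1, so the Chinese Remainder Theorem guarantees exactly one residue class mod 2208 satisfying both.
Any solution of the first congruence is n = 27 + 32t; substituting into the second, 32t ≡ 50 − 27 ≡ 23 (mod 69).
Invert 32 mod 69 by the Euclidean algorithm: 69 = 2·32 + 5, 32 = 6·5 + 2, 5 = 2·2 + 1, 2 = 2·1 + 0; back-substituting, 1 = 5 − 2·2 = 5 − 2·(32 − 6·5) = −2·32 + 13·5 = −2·32 + 13·(69 − 2·32) = 13·69 − 28·32. Hence 32·(-28) ≡ 1, so 32⁻¹ ≡ -28 ≡ 41 (mod 69).
Therefore t ≡ 41·23 = 943 ≡ 46 (mod 69).
Taking t = 46 gives n = 27 + 32·46 = 1499.
Check: 1499 mod 32 = 27, 1499 mod 69 = 50. ✓

n = 1499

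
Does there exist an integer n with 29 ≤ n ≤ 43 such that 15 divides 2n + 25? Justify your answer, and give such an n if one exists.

At n = 40 we get 2·40 + 25 = 105, and 105 = 15·7.

n = 40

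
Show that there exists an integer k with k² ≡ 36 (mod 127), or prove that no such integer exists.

k = 121 works: 121² = 14641, and 14641 − 36 = 14605 = 115·127.

k = 121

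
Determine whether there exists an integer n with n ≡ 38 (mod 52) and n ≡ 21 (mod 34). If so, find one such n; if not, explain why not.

Reduce both congruences modulo 2, which divides 52 and 34: they say n ≡ 38 (mod 2) and n ≡ 21 (mod 2).
These are incompatible: 38 − 21 = 17 is not divisible by 2.
Therefore no such n exists.

No such integer exists.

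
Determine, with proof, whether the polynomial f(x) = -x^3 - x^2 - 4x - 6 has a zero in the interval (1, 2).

No.

f(1) = -12 and f(2) = -26, both negative.
f'(x) = -3x^2 - 2x - 4 has discriminant (-2)² − 4·(-3)·(-4) = -44 < 0, so f' has no real roots and is negative for every real x.
Hence f is strictly decreasing on ℝ, and in particular on [1, 2]. A strictly monotone function with same-sign endpoint values stays negative on the whole interval, so f has no zero in (1, 2).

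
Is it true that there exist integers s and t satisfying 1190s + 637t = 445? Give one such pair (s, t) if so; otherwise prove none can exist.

No, no such integers exist.

Any value of 1190s + 637t is a multiple of gcd(1190, 637) = 7.
But 445 is not a multiple of 7 (it leaves remainder 4).
So the equation is unsolvable over ℤ.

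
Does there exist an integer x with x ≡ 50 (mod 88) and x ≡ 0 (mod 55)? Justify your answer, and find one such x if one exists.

No, no such integer exists.

gcd(88, 55) = 11. If x ≡ 50 (mod 88) and x ≡ 0 (mod 55), then x ≡ 50 (mod 11) and x ≡ 0 (mod 11).
But 50 mod 11 = 6 while 0 mod 11 = 0, a contradiction.
Therefore no such x exists.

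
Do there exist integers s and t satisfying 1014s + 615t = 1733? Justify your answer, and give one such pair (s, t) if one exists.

No such integers exist.

Both 1014 and 615 are divisible by gcd(1014, 615) = 3, hence so is any combination 1014s + 615t.
But 1733 = 3·577 + 2, so 3 ∤ 1733.
Therefore 1014s + 615t = 1733 has no solution in integers.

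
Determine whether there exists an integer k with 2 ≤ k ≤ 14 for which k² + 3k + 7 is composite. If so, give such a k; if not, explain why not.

At k = 13: 13² + 3·13 + 7 = 215 = 5·43, which is composite.

k = 13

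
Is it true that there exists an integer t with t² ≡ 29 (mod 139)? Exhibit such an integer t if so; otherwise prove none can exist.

Take t = 53. Then 53² = 2809 = 20·139 + 29, so 53² ≡ 29 (mod 139).

t = 53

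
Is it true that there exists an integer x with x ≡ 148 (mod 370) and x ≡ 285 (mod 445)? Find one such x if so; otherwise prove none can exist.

There is no such integer.

Both moduli are multiples of 5 = gcd(370, 445), so any solution would satisfy x ≡ 148 and x ≡ 285 modulo 5 simultaneously.
However 148 ≡ 3 and 285 ≡ 0 (mod 5), and 3 ≠ 0.
Therefore no such x exists.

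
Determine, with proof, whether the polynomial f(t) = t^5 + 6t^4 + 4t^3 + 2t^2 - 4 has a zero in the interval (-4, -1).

Such a root exists.

f(-4) = 284 and f(-1) = -1, which have opposite signs.
As a polynomial, f is continuous on every closed interval.
By the Intermediate Value Theorem f must vanish at some point of (-4, -1).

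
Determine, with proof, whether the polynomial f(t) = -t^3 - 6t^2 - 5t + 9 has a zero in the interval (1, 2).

The endpoint values f(1) = -3 and f(2) = -33 are both negative. Claim: f(t) < 0 for every t in (1, 2).
Shift to the endpoint 1: with t = 1 + u (0 < u < 1), one computes f(1 + u) = -u^3 - 9u^2 - 20u - 3.
All 4 nonzero coefficients of this polynomial in u are negative; hence for u > 0 the value is a sum of negative terms (the constant -3 among them).
Therefore f(t) < 0 throughout (1, 2), and f has no zero there.

No.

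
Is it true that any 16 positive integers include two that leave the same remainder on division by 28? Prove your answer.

No, the set {122, 123, 124, 125, 126, 127, 128, 129, 130, 131, 132, 133, 134, 135, 136, 137} is a counterexample.

Take the 16 consecutive integers 122, 123, …, 137: their residues mod 28 are all distinct because 16 ≤ 28.
So no two of them leave the same remainder on division by 28; the claim fails for this set.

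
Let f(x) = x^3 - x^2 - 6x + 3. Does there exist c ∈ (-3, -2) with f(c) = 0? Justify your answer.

Yes, f has a root in the interval.

f(-3) = -15 and f(-2) = 3, which have opposite signs.
As a polynomial, f is continuous on every closed interval.
The Intermediate Value Theorem then guarantees some c ∈ (-3, -2) with f(c) = 0.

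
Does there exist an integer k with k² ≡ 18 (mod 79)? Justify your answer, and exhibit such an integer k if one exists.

Take k = 52. Then 52² = 2704 = 34·79 + 18, so 52² ≡ 18 (mod 79).

k = 52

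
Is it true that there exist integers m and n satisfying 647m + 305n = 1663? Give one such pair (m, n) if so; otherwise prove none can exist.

m = 284, n = -597

647 and 305 are coprime, so 647m + 305n ranges over all of ℤ.
Euclidean algorithm: 647 = 2·305 + 37, 305 = 8·37 + 9, 37 = 4·9 + 1, 9 = 9·1 + 0.
Back-substituting, 1 = 37 − 4·9 = 37 − 4·(305 − 8·37) = −4·305 + 33·37 = −4·305 + 33·(647 − 2·305) = 33·647 − 70·305; that is, 647·33 + 305·(-70) = 1.
Scaling by 1663 gives the particular solution (m, n) = (54879, -116410).
The general solution is m = 54879 + 305k, n = -116410 − 647k; taking k = -179 gives the smaller pair m = 284, n = -597.
Check: 647·284 + 305·(-597) = 183748 − 182085 = 1663. ✓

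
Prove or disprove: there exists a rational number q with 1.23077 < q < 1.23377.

q = 37/30

Look for a denominator N such that an integer falls strictly between N·1.23077 and N·1.23377. N = 30 works: 30·1.23077 = 36.92310 < 37 < 37.01310 = 30·1.23377.
Dividing back, 1.23077 < 37/30 < 1.23377, and 37/30 is rational.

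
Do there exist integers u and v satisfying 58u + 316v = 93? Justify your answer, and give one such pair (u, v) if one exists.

Any value of 58u + 316v is a multiple of gcd(58, 316) = 2.
But 93 = 2·46 + 1, so 2 ∤ 93.
Therefore 58u + 316v = 93 has no solution in integers.

No such integers exist.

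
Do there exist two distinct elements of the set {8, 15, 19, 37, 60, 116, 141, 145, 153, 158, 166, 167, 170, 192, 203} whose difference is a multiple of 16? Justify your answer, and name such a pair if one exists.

Reduce each element modulo 16: 8↦8, 15↦15, 19↦3, 37↦5, 60↦12, 116↦4, 141↦13, 145↦1, 153↦9, 158↦14, 166↦6, 167↦7, 170↦10, 192↦0, 203↦11.
These 15 residues are pairwise different, hence no difference of two elements is divisible by 16.

There is no such pair.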